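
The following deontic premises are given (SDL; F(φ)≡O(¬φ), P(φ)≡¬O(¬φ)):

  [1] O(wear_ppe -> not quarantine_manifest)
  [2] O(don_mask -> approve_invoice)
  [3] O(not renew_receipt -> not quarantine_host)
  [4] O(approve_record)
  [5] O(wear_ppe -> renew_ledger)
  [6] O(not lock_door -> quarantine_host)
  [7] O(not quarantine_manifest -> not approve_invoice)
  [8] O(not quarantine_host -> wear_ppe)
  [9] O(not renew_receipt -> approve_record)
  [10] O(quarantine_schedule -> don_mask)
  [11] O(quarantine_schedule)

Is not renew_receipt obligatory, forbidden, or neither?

Forbidden

Premise 11 gives O(quarantine_schedule).
Premise 10 is O(quarantine_schedule -> don_mask); since O(quarantine_schedule), deontic closure gives O(don_mask).
Applying K to premise 2 (O(don_mask -> approve_invoice)) and O(don_mask) yields O(approve_invoice).
The contrapositive of premise 7 (O(not quarantine_manifest -> not approve_invoice)) is O(approve_invoice -> quarantine_manifest), and O(approve_invoice) is already established, so O(quarantine_manifest).
Premise 1 is O(wear_ppe -> not quarantine_manifest); contrapositively O(quarantine_manifest -> not wear_ppe). Since O(quarantine_manifest) holds, K gives O(not wear_ppe).
Premise 8 is O(not quarantine_host -> wear_ppe); contrapositively O(not wear_ppe -> quarantine_host). Since O(not wear_ppe) holds, K gives O(quarantine_host).
Premise 3, O(not renew_receipt -> not quarantine_host), contraposes to O(quarantine_host -> renew_receipt); with O(quarantine_host) we get O(renew_receipt).
Premises 4, 5, 6, 9 do not contribute to this derivation.
Thus O(renew_receipt), which is F(not renew_receipt): not renew_receipt is forbidden.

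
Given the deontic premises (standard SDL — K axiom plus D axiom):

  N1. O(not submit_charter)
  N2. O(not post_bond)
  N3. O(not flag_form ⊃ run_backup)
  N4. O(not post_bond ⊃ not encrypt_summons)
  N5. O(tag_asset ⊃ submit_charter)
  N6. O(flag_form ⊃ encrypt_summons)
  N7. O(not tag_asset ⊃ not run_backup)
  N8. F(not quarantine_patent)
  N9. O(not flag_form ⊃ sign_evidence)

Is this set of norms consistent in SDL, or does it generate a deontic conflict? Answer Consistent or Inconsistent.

Inconsistent

From premise 1 we have O(not submit_charter).
The contrapositive of premise 5 (O(tag_asset ⊃ submit_charter)) is O(not submit_charter ⊃ not tag_asset), and O(not submit_charter) is already established, so O(not tag_asset).
With premise 7, O(not tag_asset ⊃ not run_backup), the K-axiom yields O(not run_backup).
The contrapositive of premise 3 (O(not flag_form ⊃ run_backup)) is O(not run_backup ⊃ flag_form), and O(not run_backup) is already established, so O(flag_form).
Applying K to premise 6 (O(flag_form ⊃ encrypt_summons)) and O(flag_form) yields O(encrypt_summons).
The contrapositive of premise 4 (O(not post_bond ⊃ not encrypt_summons)) is O(encrypt_summons ⊃ post_bond), and O(encrypt_summons) is already established, so O(post_bond).
However, premise 2 gives O(not post_bond).
We now have both O(post_bond) and O(not post_bond) — post_bond is simultaneously obligatory and forbidden, violating the D-axiom.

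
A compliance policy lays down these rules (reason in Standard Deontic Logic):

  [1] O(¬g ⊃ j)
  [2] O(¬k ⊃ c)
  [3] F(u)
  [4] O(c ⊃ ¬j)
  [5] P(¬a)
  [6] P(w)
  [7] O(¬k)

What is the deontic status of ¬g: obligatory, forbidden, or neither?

From premise 7 we have O(¬k).
From O(¬k) and premise 2, O(¬k ⊃ c), we obtain O(c).
Premise 4 is O(c ⊃ ¬j); since O(c), deontic closure gives O(¬j).
Premise 1 is O(¬g ⊃ j); contrapositively O(¬j ⊃ g). Since O(¬j) holds, K gives O(g).
Premises 3, 5, 6 do not contribute to this derivation.
Thus O(g), which is F(¬g): ¬g is forbidden.

Forbidden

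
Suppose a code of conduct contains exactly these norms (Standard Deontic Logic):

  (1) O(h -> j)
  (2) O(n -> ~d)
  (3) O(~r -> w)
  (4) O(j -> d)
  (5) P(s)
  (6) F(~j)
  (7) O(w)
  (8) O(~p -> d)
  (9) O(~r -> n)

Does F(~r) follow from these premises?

F(~j) at premise 6 means O(j).
With premise 4, O(j -> d), the K-axiom yields O(d).
Premise 2, O(n -> ~d), contraposes to O(d -> ~n); with O(d) we get O(~n).
Premise 9 is O(~r -> n); contrapositively O(~n -> r). Since O(~n) holds, K gives O(r).
Premises 1, 3, 5, 7, 8 do not contribute to this derivation.
So O(r) holds, i.e. F(~r). The claim follows.

Yes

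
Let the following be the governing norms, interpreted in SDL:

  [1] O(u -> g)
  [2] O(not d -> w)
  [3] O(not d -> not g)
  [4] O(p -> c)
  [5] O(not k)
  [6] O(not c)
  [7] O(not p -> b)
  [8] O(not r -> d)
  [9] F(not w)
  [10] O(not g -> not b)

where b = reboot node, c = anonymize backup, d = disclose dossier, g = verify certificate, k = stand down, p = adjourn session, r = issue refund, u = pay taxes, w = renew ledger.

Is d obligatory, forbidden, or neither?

Obligatory

Premise 6 gives O(not c).
The contrapositive of premise 4 (O(p -> c)) is O(not c -> not p), and O(not c) is already established, so O(not p).
With premise 7, O(not p -> b), the K-axiom yields O(b).
The contrapositive of premise 10 (O(not g -> not b)) is O(b -> g), and O(b) is already established, so O(g).
Premise 3, O(not d -> not g), contraposes to O(g -> d); with O(g) we get O(d).
Premises 1, 2, 5, 8, 9 do not contribute to this derivation.
Hence d is obligatory.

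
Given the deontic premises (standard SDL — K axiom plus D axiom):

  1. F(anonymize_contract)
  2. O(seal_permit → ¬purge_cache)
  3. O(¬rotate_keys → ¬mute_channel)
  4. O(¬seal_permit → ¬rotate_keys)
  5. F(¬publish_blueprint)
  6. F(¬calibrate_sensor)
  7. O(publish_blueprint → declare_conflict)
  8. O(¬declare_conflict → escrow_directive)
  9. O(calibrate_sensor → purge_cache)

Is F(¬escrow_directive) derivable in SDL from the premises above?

No

Premise 8 is O(¬declare_conflict → escrow_directive), but O(¬declare_conflict) is not derivable from the premises, so it does not yield O(escrow_directive).
No other premise forces O(escrow_directive). An ideal world satisfying every premise can still have ¬escrow_directive true, so F(¬escrow_directive) is not derivable.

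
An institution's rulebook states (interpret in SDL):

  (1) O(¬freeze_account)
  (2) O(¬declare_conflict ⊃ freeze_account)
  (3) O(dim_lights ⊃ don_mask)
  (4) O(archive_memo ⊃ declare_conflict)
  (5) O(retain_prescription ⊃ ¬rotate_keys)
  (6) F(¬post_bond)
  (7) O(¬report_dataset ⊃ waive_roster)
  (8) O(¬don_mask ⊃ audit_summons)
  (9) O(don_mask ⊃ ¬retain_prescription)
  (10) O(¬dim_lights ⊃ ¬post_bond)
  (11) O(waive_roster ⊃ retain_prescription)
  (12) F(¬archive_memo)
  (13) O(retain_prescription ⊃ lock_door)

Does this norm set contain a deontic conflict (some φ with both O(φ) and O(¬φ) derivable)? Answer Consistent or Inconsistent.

Premise 2 is O(¬declare_conflict ⊃ freeze_account), but O(¬declare_conflict) is not derivable from the premises, so it does not yield O(freeze_account).
So O(freeze_account) is not derivable, and the apparent clash with O(¬freeze_account) does not arise.
A world satisfying every obligation exists (e.g. archive_memo=true, audit_summons=false, declare_conflict=true, dim_lights=true, don_mask=true, freeze_account=false, lock_door=false, post_bond=true, report_dataset=true, retain_prescription=false, rotate_keys=false, waive_roster=false); no atom is both obligatory and forbidden, so the set is consistent.

Consistent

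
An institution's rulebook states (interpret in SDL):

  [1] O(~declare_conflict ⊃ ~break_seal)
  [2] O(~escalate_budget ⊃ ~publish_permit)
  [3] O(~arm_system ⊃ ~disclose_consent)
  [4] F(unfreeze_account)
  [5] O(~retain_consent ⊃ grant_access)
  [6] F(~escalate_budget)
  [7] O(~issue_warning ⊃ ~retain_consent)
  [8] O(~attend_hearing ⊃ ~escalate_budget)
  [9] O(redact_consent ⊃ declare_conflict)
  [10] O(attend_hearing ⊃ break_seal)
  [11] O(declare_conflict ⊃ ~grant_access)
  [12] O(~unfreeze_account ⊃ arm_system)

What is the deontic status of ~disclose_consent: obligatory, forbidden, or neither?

Premise 3 is O(~arm_system ⊃ ~disclose_consent), but O(~arm_system) is not derivable from the premises, so it does not yield O(~disclose_consent).
No premise or chain of K-axiom applications forces O(~disclose_consent), and none forces O(disclose_consent). So ~disclose_consent is neither obligatory nor forbidden under these norms.

Neither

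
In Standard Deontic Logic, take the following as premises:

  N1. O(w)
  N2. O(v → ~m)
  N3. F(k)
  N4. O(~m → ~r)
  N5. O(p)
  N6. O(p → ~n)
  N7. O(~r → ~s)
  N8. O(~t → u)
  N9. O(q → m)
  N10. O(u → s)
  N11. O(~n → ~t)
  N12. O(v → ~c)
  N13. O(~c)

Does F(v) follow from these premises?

Premise 5 gives O(p).
From O(p) and premise 6, O(p → ~n), we obtain O(~n).
Applying K to premise 11 (O(~n → ~t)) and O(~n) yields O(~t).
Applying K to premise 8 (O(~t → u)) and O(~t) yields O(u).
From O(u) and premise 10, O(u → s), we obtain O(s).
Premise 7, O(~r → ~s), contraposes to O(s → r); with O(s) we get O(r).
The contrapositive of premise 4 (O(~m → ~r)) is O(r → m), and O(r) is already established, so O(m).
Premise 2 is O(v → ~m); contrapositively O(m → ~v). Since O(m) holds, K gives O(~v).
Premises 1, 3, 9, 12, 13 do not contribute to this derivation.
So O(~v) holds, i.e. F(v). The claim follows.

Yes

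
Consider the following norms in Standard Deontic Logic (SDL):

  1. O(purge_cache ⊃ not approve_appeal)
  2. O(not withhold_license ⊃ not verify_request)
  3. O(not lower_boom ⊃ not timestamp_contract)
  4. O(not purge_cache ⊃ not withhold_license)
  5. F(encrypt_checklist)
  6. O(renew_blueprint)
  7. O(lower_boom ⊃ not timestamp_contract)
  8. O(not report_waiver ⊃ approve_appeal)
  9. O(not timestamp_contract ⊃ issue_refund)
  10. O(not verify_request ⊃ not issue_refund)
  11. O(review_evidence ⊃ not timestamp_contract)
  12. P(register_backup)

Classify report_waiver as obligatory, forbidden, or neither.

By case analysis on lower_boom: premise 7 gives O(lower_boom ⊃ not timestamp_contract) and premise 3 gives O(not lower_boom ⊃ not timestamp_contract), so O(not timestamp_contract) either way.
With premise 9, O(not timestamp_contract ⊃ issue_refund), the K-axiom yields O(issue_refund).
The contrapositive of premise 10 (O(not verify_request ⊃ not issue_refund)) is O(issue_refund ⊃ verify_request), and O(issue_refund) is already established, so O(verify_request).
The contrapositive of premise 2 (O(not withhold_license ⊃ not verify_request)) is O(verify_request ⊃ withhold_license), and O(verify_request) is already established, so O(withhold_license).
Premise 4 is O(not purge_cache ⊃ not withhold_license); contrapositively O(withhold_license ⊃ purge_cache). Since O(withhold_license) holds, K gives O(purge_cache).
Applying K to premise 1 (O(purge_cache ⊃ not approve_appeal)) and O(purge_cache) yields O(not approve_appeal).
Premise 8, O(not report_waiver ⊃ approve_appeal), contraposes to O(not approve_appeal ⊃ report_waiver); with O(not approve_appeal) we get O(report_waiver).
Premises 5, 6, 11, 12 do not contribute to this derivation.
Hence report_waiver is obligatory.

Obligatory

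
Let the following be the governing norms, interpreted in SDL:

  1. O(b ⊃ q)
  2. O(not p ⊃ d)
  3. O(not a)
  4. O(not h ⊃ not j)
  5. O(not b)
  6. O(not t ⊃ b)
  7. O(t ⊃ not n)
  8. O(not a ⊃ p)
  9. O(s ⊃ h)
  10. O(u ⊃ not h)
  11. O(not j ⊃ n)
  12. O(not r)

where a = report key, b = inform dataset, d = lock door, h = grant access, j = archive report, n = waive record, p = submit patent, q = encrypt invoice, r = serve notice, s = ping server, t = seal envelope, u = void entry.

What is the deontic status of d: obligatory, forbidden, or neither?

Premise 2 is O(not p ⊃ d), but O(not p) is not derivable from the premises, so it does not yield O(d).
No premise or chain of K-axiom applications forces O(d), and none forces O(not d). So d is neither obligatory nor forbidden under these norms.

Neither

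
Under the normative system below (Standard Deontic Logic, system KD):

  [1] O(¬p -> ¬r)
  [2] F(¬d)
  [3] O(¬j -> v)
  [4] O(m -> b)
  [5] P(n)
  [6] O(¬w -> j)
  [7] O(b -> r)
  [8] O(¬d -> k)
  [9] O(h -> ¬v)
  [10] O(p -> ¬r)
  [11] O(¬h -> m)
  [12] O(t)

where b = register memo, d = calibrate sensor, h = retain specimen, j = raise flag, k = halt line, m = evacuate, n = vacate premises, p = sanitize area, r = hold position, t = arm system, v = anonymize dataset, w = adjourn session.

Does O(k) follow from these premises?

Premise 8 is O(¬d -> k), but O(¬d) is not derivable from the premises, so it does not yield O(k).
No other premise forces O(k). An ideal world satisfying every premise can still have k false, so O(k) is not derivable.

No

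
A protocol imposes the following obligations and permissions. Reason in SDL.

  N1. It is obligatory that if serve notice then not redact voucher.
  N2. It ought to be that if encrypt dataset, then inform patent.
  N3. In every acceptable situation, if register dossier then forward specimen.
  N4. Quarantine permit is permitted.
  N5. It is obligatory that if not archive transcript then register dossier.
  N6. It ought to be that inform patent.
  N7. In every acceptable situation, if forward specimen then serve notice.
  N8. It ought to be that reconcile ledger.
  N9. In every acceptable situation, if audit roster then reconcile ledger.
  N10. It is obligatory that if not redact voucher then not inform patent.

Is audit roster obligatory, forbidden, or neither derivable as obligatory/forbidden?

Premise 9 is O(audit_roster → reconcile_ledger); even if O(reconcile_ledger) held, inferring O(audit_roster) would be affirming the consequent — invalid.
No premise or chain of K-axiom applications forces O(audit_roster), and none forces O(¬audit_roster). So audit_roster is neither obligatory nor forbidden under these norms.

Neither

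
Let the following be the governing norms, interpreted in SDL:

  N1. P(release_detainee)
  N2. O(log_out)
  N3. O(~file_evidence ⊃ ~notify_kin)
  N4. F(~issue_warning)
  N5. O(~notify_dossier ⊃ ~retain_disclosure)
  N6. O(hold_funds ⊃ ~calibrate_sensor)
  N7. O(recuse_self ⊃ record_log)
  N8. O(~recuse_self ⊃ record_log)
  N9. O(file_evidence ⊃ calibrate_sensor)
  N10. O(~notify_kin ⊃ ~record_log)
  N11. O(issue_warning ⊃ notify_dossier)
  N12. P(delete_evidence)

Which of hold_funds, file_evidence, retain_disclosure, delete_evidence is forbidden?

hold_funds

By case analysis on ~recuse_self: premise 8 gives O(~recuse_self ⊃ record_log) and premise 7 gives O(recuse_self ⊃ record_log), so O(record_log) either way.
The contrapositive of premise 10 (O(~notify_kin ⊃ ~record_log)) is O(record_log ⊃ notify_kin), and O(record_log) is already established, so O(notify_kin).
Premise 3 is O(~file_evidence ⊃ ~notify_kin); contrapositively O(notify_kin ⊃ file_evidence). Since O(notify_kin) holds, K gives O(file_evidence).
Premise 9 is O(file_evidence ⊃ calibrate_sensor); since O(file_evidence), deontic closure gives O(calibrate_sensor).
Premise 6, O(hold_funds ⊃ ~calibrate_sensor), contraposes to O(calibrate_sensor ⊃ ~hold_funds); with O(calibrate_sensor) we get O(~hold_funds).
So O(~hold_funds) holds, i.e. hold_funds is forbidden. None of the other listed options is forbidden under the premises.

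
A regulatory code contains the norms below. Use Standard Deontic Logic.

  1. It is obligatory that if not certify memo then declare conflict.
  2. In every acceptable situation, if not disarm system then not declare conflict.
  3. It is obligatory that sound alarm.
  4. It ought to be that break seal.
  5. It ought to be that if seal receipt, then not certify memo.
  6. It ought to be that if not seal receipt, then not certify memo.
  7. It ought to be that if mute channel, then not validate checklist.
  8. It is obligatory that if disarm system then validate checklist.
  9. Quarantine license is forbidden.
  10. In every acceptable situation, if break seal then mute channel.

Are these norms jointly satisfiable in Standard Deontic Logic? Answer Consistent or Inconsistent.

Inconsistent

By case analysis on seal_receipt: premise 5 gives O(seal_receipt → ¬certify_memo) and premise 6 gives O(¬seal_receipt → ¬certify_memo), so O(¬certify_memo) either way.
Applying K to premise 1 (O(¬certify_memo → declare_conflict)) and O(¬certify_memo) yields O(declare_conflict).
Premise 2, O(¬disarm_system → ¬declare_conflict), contraposes to O(declare_conflict → disarm_system); with O(declare_conflict) we get O(disarm_system).
From O(disarm_system) and premise 8, O(disarm_system → validate_checklist), we obtain O(validate_checklist).
Premise 7, O(mute_channel → ¬validate_checklist), contraposes to O(validate_checklist → ¬mute_channel); with O(validate_checklist) we get O(¬mute_channel).
Premise 10, O(break_seal → mute_channel), contraposes to O(¬mute_channel → ¬break_seal); with O(¬mute_channel) we get O(¬break_seal).
However, premise 4 gives O(break_seal).
We now have both O(¬break_seal) and O(break_seal) — break_seal is simultaneously obligatory and forbidden, violating the D-axiom.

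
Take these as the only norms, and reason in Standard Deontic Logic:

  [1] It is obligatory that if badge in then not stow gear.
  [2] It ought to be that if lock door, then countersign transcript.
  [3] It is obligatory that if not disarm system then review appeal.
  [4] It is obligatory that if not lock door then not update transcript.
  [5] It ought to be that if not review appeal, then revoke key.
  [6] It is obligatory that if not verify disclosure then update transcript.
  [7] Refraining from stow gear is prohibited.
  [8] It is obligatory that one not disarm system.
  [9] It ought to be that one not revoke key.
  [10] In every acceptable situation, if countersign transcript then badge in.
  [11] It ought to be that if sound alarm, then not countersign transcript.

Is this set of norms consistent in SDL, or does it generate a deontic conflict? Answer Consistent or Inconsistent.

Consistent

Premise 5 is O(¬review_appeal → revoke_key), but O(¬review_appeal) is not derivable from the premises, so it does not yield O(revoke_key).
So O(revoke_key) is not derivable, and the apparent clash with O(¬revoke_key) does not arise.
A world satisfying every obligation exists (e.g. badge_in=false, countersign_transcript=false, disarm_system=false, lock_door=false, review_appeal=true, revoke_key=false, sound_alarm=false, stow_gear=true, update_transcript=false, verify_disclosure=true); no atom is both obligatory and forbidden, so the set is consistent.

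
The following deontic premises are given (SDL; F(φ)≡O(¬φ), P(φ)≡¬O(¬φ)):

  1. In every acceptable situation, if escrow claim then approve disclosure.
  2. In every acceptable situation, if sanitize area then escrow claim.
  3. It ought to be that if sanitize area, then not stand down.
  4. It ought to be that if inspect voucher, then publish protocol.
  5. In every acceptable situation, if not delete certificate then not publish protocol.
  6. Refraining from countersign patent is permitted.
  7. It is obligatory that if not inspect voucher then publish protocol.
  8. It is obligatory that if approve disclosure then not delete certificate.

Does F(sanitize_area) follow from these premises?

Yes

By case analysis on ¬inspect_voucher: premise 7 gives O(¬inspect_voucher → publish_protocol) and premise 4 gives O(inspect_voucher → publish_protocol), so O(publish_protocol) either way.
Premise 5 is O(¬delete_certificate → ¬publish_protocol); contrapositively O(publish_protocol → delete_certificate). Since O(publish_protocol) holds, K gives O(delete_certificate).
Premise 8 is O(approve_disclosure → ¬delete_certificate); contrapositively O(delete_certificate → ¬approve_disclosure). Since O(delete_certificate) holds, K gives O(¬approve_disclosure).
Premise 1 is O(escrow_claim → approve_disclosure); contrapositively O(¬approve_disclosure → ¬escrow_claim). Since O(¬approve_disclosure) holds, K gives O(¬escrow_claim).
Premise 2 is O(sanitize_area → escrow_claim); contrapositively O(¬escrow_claim → ¬sanitize_area). Since O(¬escrow_claim) holds, K gives O(¬sanitize_area).
Premises 3, 6 do not contribute to this derivation.
So O(¬sanitize_area) holds, i.e. F(sanitize_area). The claim follows.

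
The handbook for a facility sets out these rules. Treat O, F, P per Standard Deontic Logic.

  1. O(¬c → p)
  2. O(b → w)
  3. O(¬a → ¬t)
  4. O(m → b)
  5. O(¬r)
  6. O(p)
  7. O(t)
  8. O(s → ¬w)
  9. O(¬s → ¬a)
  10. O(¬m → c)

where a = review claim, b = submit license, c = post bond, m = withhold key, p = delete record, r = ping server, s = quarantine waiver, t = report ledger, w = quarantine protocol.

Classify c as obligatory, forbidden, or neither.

Obligatory

From premise 7 we have O(t).
Premise 3, O(¬a → ¬t), contraposes to O(t → a); with O(t) we get O(a).
Premise 9 is O(¬s → ¬a); contrapositively O(a → s). Since O(a) holds, K gives O(s).
Applying K to premise 8 (O(s → ¬w)) and O(s) yields O(¬w).
Premise 2 is O(b → w); contrapositively O(¬w → ¬b). Since O(¬w) holds, K gives O(¬b).
Premise 4 is O(m → b); contrapositively O(¬b → ¬m). Since O(¬b) holds, K gives O(¬m).
With premise 10, O(¬m → c), the K-axiom yields O(c).
Premises 1, 5, 6 do not contribute to this derivation.
Hence c is obligatory.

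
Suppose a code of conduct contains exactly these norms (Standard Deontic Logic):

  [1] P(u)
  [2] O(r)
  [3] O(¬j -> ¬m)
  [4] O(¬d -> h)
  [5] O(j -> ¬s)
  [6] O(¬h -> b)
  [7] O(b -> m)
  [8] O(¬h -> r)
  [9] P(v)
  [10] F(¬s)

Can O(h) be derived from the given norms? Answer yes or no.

Yes

F(¬s) at premise 10 means O(s).
The contrapositive of premise 5 (O(j -> ¬s)) is O(s -> ¬j), and O(s) is already established, so O(¬j).
Applying K to premise 3 (O(¬j -> ¬m)) and O(¬j) yields O(¬m).
The contrapositive of premise 7 (O(b -> m)) is O(¬m -> ¬b), and O(¬m) is already established, so O(¬b).
The contrapositive of premise 6 (O(¬h -> b)) is O(¬b -> h), and O(¬b) is already established, so O(h).
Premises 1, 2, 4, 8, 9 do not contribute to this derivation.
So O(h) follows.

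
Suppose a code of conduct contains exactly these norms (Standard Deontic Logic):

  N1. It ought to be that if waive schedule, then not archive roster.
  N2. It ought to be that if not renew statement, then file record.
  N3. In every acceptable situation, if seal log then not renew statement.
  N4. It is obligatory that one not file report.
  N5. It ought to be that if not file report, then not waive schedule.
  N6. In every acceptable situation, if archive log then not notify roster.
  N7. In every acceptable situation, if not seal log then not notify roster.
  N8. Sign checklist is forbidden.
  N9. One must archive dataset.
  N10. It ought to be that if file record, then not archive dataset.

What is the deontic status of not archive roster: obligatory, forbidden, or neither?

Neither

Premise 1 is O(waive_schedule → ¬archive_roster), but O(waive_schedule) is not derivable from the premises, so it does not yield O(¬archive_roster).
No premise or chain of K-axiom applications forces O(¬archive_roster), and none forces O(archive_roster). So ¬archive_roster is neither obligatory nor forbidden under these norms.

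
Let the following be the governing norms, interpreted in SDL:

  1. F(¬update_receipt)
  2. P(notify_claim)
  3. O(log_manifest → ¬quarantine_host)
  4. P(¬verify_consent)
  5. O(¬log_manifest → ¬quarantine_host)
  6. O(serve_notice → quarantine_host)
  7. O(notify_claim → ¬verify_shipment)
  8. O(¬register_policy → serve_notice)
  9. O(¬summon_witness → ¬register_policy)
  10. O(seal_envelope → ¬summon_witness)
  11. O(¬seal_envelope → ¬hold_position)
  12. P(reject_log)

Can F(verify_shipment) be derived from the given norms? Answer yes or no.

No

Premise 7 is O(notify_claim → ¬verify_shipment), but O(notify_claim) is not derivable from the premises (the permission P(notify_claim) asserts only ¬O(¬notify_claim), not O(notify_claim)), so it does not yield O(¬verify_shipment).
No other premise forces O(¬verify_shipment). An ideal world satisfying every premise can still have verify_shipment true, so F(verify_shipment) is not derivable.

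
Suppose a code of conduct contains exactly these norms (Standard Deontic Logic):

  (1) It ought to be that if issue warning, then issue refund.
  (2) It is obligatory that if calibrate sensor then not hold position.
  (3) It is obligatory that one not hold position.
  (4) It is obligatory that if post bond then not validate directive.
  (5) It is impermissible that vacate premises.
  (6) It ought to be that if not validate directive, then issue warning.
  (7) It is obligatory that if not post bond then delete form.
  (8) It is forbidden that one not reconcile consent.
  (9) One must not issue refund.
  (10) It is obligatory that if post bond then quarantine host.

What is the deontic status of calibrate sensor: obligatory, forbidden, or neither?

Premise 2 is O(calibrate_sensor → ¬hold_position); even if O(¬hold_position) held, inferring O(calibrate_sensor) would be affirming the consequent — invalid.
No premise or chain of K-axiom applications forces O(calibrate_sensor), and none forces O(¬calibrate_sensor). So calibrate_sensor is neither obligatory nor forbidden under these norms.

Neither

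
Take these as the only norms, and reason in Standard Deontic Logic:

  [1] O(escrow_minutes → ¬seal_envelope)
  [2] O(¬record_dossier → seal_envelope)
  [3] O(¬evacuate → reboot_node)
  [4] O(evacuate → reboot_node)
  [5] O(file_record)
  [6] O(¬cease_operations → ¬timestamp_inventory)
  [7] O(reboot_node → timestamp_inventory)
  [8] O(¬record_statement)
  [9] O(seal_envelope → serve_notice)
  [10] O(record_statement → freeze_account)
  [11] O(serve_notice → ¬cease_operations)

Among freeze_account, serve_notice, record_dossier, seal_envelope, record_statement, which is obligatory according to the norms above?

By case analysis on ¬evacuate: premise 3 gives O(¬evacuate → reboot_node) and premise 4 gives O(evacuate → reboot_node), so O(reboot_node) either way.
From O(reboot_node) and premise 7, O(reboot_node → timestamp_inventory), we obtain O(timestamp_inventory).
Premise 6 is O(¬cease_operations → ¬timestamp_inventory); contrapositively O(timestamp_inventory → cease_operations). Since O(timestamp_inventory) holds, K gives O(cease_operations).
The contrapositive of premise 11 (O(serve_notice → ¬cease_operations)) is O(cease_operations → ¬serve_notice), and O(cease_operations) is already established, so O(¬serve_notice).
Premise 9, O(seal_envelope → serve_notice), contraposes to O(¬serve_notice → ¬seal_envelope); with O(¬serve_notice) we get O(¬seal_envelope).
Premise 2 is O(¬record_dossier → seal_envelope); contrapositively O(¬seal_envelope → record_dossier). Since O(¬seal_envelope) holds, K gives O(record_dossier).
So O(record_dossier) holds — record_dossier is obligatory. None of the other listed options is made obligatory by any chain of premises.

record_dossier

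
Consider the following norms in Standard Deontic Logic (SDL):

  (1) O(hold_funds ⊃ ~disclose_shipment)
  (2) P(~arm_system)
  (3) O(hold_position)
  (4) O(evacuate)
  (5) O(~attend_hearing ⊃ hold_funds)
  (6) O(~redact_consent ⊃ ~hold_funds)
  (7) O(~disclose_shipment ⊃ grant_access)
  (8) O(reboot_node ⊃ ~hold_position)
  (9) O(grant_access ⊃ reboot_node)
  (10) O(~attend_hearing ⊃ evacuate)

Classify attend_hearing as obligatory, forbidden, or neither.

Obligatory

From premise 3 we have O(hold_position).
The contrapositive of premise 8 (O(reboot_node ⊃ ~hold_position)) is O(hold_position ⊃ ~reboot_node), and O(hold_position) is already established, so O(~reboot_node).
Premise 9 is O(grant_access ⊃ reboot_node); contrapositively O(~reboot_node ⊃ ~grant_access). Since O(~reboot_node) holds, K gives O(~grant_access).
Premise 7, O(~disclose_shipment ⊃ grant_access), contraposes to O(~grant_access ⊃ disclose_shipment); with O(~grant_access) we get O(disclose_shipment).
Premise 1 is O(hold_funds ⊃ ~disclose_shipment); contrapositively O(disclose_shipment ⊃ ~hold_funds). Since O(disclose_shipment) holds, K gives O(~hold_funds).
Premise 5, O(~attend_hearing ⊃ hold_funds), contraposes to O(~hold_funds ⊃ attend_hearing); with O(~hold_funds) we get O(attend_hearing).
Premises 2, 4, 6, 10 do not contribute to this derivation.
Hence attend_hearing is obligatory.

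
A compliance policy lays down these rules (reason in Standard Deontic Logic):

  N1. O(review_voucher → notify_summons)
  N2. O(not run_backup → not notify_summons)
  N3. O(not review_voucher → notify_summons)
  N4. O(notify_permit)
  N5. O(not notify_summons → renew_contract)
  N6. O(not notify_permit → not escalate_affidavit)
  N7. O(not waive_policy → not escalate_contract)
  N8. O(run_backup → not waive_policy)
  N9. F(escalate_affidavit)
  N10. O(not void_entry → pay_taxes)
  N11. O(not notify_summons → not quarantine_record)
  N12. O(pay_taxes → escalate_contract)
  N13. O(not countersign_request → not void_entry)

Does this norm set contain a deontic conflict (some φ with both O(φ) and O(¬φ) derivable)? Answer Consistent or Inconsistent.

Premise 6 is O(not notify_permit → not escalate_affidavit); even if O(not escalate_affidavit) held, inferring O(not notify_permit) would be affirming the consequent — invalid.
So O(not notify_permit) is not derivable, and the apparent clash with O(notify_permit) does not arise.
A world satisfying every obligation exists (e.g. countersign_request=true, escalate_affidavit=false, escalate_contract=false, notify_permit=true, notify_summons=true, pay_taxes=false, quarantine_record=false, renew_contract=false, review_voucher=false, run_backup=true, void_entry=true, waive_policy=false); no atom is both obligatory and forbidden, so the set is consistent.

Consistent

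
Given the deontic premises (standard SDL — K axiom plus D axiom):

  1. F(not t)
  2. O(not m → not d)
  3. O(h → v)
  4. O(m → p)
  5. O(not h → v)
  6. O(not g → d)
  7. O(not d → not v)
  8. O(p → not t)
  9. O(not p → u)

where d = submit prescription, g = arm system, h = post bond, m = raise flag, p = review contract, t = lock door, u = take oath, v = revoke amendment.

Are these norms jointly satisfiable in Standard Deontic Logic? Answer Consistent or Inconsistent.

Premises 5 and 3 are O(not h → v) and O(h → v); every ideal world satisfies not h or h, so in either case v holds — hence O(v).
The contrapositive of premise 7 (O(not d → not v)) is O(v → d), and O(v) is already established, so O(d).
Premise 2 is O(not m → not d); contrapositively O(d → m). Since O(d) holds, K gives O(m).
Premise 4 is O(m → p); since O(m), deontic closure gives O(p).
From O(p) and premise 8, O(p → not t), we obtain O(not t).
But premise 1, F(not t), means O(t).
We now have both O(not t) and O(t) — t is simultaneously obligatory and forbidden, violating the D-axiom.

Inconsistent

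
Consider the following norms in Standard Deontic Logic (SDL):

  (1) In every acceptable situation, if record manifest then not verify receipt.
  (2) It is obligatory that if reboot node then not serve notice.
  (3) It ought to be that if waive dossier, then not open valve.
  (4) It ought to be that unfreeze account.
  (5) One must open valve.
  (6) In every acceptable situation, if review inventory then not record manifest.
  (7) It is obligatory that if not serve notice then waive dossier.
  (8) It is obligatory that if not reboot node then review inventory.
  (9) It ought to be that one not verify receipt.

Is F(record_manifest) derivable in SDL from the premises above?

Premise 5 states O(open_valve) outright.
The contrapositive of premise 3 (O(waive_dossier → ¬open_valve)) is O(open_valve → ¬waive_dossier), and O(open_valve) is already established, so O(¬waive_dossier).
Premise 7 is O(¬serve_notice → waive_dossier); contrapositively O(¬waive_dossier → serve_notice). Since O(¬waive_dossier) holds, K gives O(serve_notice).
The contrapositive of premise 2 (O(reboot_node → ¬serve_notice)) is O(serve_notice → ¬reboot_node), and O(serve_notice) is already established, so O(¬reboot_node).
With premise 8, O(¬reboot_node → review_inventory), the K-axiom yields O(review_inventory).
With premise 6, O(review_inventory → ¬record_manifest), the K-axiom yields O(¬record_manifest).
Premises 1, 4, 9 do not contribute to this derivation.
So O(¬record_manifest) holds, i.e. F(record_manifest). The claim follows.

Yes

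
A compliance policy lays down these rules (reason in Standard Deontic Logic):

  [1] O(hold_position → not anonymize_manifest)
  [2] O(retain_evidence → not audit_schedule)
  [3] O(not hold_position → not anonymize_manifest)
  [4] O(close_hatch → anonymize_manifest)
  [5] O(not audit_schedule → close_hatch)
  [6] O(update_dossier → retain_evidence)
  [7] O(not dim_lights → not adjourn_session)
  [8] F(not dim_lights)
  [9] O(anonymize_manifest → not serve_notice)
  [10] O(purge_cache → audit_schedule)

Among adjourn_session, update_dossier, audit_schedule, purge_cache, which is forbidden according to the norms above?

By case analysis on hold_position: premise 1 gives O(hold_position → not anonymize_manifest) and premise 3 gives O(not hold_position → not anonymize_manifest), so O(not anonymize_manifest) either way.
Premise 4 is O(close_hatch → anonymize_manifest); contrapositively O(not anonymize_manifest → not close_hatch). Since O(not anonymize_manifest) holds, K gives O(not close_hatch).
The contrapositive of premise 5 (O(not audit_schedule → close_hatch)) is O(not close_hatch → audit_schedule), and O(not close_hatch) is already established, so O(audit_schedule).
Premise 2 is O(retain_evidence → not audit_schedule); contrapositively O(audit_schedule → not retain_evidence). Since O(audit_schedule) holds, K gives O(not retain_evidence).
Premise 6, O(update_dossier → retain_evidence), contraposes to O(not retain_evidence → not update_dossier); with O(not retain_evidence) we get O(not update_dossier).
So O(not update_dossier) holds, i.e. update_dossier is forbidden. None of the other listed options is forbidden under the premises.

update_dossier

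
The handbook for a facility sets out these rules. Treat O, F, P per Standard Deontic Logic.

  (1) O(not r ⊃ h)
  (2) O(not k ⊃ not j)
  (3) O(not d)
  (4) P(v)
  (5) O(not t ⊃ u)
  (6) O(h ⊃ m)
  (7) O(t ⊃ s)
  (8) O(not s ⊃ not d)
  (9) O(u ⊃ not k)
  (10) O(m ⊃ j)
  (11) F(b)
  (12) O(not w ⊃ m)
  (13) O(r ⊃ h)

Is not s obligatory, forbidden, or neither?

Forbidden

By case analysis on not r: premise 1 gives O(not r ⊃ h) and premise 13 gives O(r ⊃ h), so O(h) either way.
Premise 6 is O(h ⊃ m); since O(h), deontic closure gives O(m).
Premise 10 is O(m ⊃ j); since O(m), deontic closure gives O(j).
The contrapositive of premise 2 (O(not k ⊃ not j)) is O(j ⊃ k), and O(j) is already established, so O(k).
The contrapositive of premise 9 (O(u ⊃ not k)) is O(k ⊃ not u), and O(k) is already established, so O(not u).
Premise 5, O(not t ⊃ u), contraposes to O(not u ⊃ t); with O(not u) we get O(t).
Premise 7 is O(t ⊃ s); since O(t), deontic closure gives O(s).
Premises 3, 4, 8, 11, 12 do not contribute to this derivation.
Thus O(s), which is F(not s): not s is forbidden.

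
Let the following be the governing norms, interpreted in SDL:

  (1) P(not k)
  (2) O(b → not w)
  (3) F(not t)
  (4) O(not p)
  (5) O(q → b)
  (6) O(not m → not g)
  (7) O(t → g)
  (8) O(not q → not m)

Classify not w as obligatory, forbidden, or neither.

F(not t) at premise 3 means O(t).
Applying K to premise 7 (O(t → g)) and O(t) yields O(g).
The contrapositive of premise 6 (O(not m → not g)) is O(g → m), and O(g) is already established, so O(m).
Premise 8, O(not q → not m), contraposes to O(m → q); with O(m) we get O(q).
With premise 5, O(q → b), the K-axiom yields O(b).
Premise 2 is O(b → not w); since O(b), deontic closure gives O(not w).
Premises 1, 4 do not contribute to this derivation.
Hence not w is obligatory.

Obligatory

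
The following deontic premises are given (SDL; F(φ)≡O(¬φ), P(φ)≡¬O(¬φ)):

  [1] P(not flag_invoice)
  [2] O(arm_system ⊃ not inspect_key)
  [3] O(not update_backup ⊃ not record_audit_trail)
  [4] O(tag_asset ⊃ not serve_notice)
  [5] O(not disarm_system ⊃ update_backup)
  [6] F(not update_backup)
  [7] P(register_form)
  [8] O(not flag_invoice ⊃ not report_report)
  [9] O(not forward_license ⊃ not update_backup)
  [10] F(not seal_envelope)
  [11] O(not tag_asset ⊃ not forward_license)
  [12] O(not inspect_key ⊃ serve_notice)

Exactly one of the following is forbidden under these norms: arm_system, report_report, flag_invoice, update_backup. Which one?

arm_system

F(not update_backup) at premise 6 means O(update_backup).
The contrapositive of premise 9 (O(not forward_license ⊃ not update_backup)) is O(update_backup ⊃ forward_license), and O(update_backup) is already established, so O(forward_license).
The contrapositive of premise 11 (O(not tag_asset ⊃ not forward_license)) is O(forward_license ⊃ tag_asset), and O(forward_license) is already established, so O(tag_asset).
From O(tag_asset) and premise 4, O(tag_asset ⊃ not serve_notice), we obtain O(not serve_notice).
Premise 12 is O(not inspect_key ⊃ serve_notice); contrapositively O(not serve_notice ⊃ inspect_key). Since O(not serve_notice) holds, K gives O(inspect_key).
The contrapositive of premise 2 (O(arm_system ⊃ not inspect_key)) is O(inspect_key ⊃ not arm_system), and O(inspect_key) is already established, so O(not arm_system).
So O(not arm_system) holds, i.e. arm_system is forbidden. None of the other listed options is forbidden under the premises.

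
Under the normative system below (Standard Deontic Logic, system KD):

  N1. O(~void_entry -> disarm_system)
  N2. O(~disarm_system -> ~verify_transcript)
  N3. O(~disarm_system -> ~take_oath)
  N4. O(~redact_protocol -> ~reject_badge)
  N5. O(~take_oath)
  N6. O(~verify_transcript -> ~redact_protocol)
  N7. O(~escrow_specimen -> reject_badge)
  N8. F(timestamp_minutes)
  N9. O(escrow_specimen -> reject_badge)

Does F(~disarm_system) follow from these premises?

Yes

By case analysis on ~escrow_specimen: premise 7 gives O(~escrow_specimen -> reject_badge) and premise 9 gives O(escrow_specimen -> reject_badge), so O(reject_badge) either way.
Premise 4, O(~redact_protocol -> ~reject_badge), contraposes to O(reject_badge -> redact_protocol); with O(reject_badge) we get O(redact_protocol).
Premise 6 is O(~verify_transcript -> ~redact_protocol); contrapositively O(redact_protocol -> verify_transcript). Since O(redact_protocol) holds, K gives O(verify_transcript).
Premise 2, O(~disarm_system -> ~verify_transcript), contraposes to O(verify_transcript -> disarm_system); with O(verify_transcript) we get O(disarm_system).
Premises 1, 3, 5, 8 do not contribute to this derivation.
So O(disarm_system) holds, i.e. F(~disarm_system). The claim follows.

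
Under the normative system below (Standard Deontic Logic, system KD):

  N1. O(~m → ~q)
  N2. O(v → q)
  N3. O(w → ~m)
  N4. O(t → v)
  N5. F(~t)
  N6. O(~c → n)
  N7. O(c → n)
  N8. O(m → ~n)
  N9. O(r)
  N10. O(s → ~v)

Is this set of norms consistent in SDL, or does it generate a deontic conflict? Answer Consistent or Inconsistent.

By case analysis on c: premise 7 gives O(c → n) and premise 6 gives O(~c → n), so O(n) either way.
The contrapositive of premise 8 (O(m → ~n)) is O(n → ~m), and O(n) is already established, so O(~m).
From O(~m) and premise 1, O(~m → ~q), we obtain O(~q).
The contrapositive of premise 2 (O(v → q)) is O(~q → ~v), and O(~q) is already established, so O(~v).
Premise 4, O(t → v), contraposes to O(~v → ~t); with O(~v) we get O(~t).
Yet premise 5 is F(~t), i.e. O(t).
We now have both O(~t) and O(t) — t is simultaneously obligatory and forbidden, violating the D-axiom.

Inconsistent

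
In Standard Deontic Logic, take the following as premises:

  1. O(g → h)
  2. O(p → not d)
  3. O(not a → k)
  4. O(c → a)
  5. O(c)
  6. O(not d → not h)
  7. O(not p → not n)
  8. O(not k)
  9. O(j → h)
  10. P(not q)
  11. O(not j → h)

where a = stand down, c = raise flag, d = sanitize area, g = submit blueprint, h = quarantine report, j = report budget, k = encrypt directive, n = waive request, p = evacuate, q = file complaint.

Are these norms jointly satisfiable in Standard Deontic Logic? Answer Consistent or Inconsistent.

Premise 3 is O(not a → k), but O(not a) is not derivable from the premises, so it does not yield O(k).
So O(k) is not derivable, and the apparent clash with O(not k) does not arise.
A world satisfying every obligation exists (e.g. a=true, c=true, d=true, g=false, h=true, j=false, k=false, n=false, p=false, q=false); no atom is both obligatory and forbidden, so the set is consistent.

Consistent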